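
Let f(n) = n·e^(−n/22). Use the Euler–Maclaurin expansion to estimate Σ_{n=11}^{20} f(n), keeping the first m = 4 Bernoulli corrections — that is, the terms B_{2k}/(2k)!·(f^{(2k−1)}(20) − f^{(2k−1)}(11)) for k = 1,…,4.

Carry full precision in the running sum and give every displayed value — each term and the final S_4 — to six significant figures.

The integral term ∫_11^20 x·e^(−x/22) dx = 68.0706.
½[f(11) + f(20)] = ½[6.67184 + 8.05781] = 7.36482.
So far: 75.4354.
k=1: B_{2}/(2)! × [f^{(1)}(20) − f^{(1)}(11)] = 1/12 × (0.0366264 − 0.303265) = -0.0222199.
Partial sum through k=1: 75.4132.
k=2: B_{4}/(4)! × [f^{(3)}(20) − f^{(3)}(11)] = −1/720 × (0.00174051 − 0.00313291) = 1.93388e-06.
Partial sum through k=2: 75.4132.
k=3: B_{6}/(6)! × [f^{(5)}(20) − f^{(5)}(11)] = 1/30240 × (7.03584e-06 − 1.16513e-05) = -1.52628e-10.
Partial sum through k=3: 75.4132.
k=4: B_{8}/(8)! × [f^{(7)}(20) − f^{(7)}(11)] = −1/1209600 × (2.16438e-08 − 3.47720e-08) = 1.08534e-14.

S_4 ≈ 75.4132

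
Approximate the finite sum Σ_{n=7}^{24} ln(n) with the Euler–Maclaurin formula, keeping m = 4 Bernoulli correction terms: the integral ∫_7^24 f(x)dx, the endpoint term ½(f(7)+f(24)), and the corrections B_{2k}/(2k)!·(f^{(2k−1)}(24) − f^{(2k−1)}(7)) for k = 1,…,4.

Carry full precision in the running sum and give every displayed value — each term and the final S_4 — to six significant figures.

∫_7^24 ln(x) dx evaluates to 45.6519.
Boundary: ½(f(7) + f(24)) = ½(1.94591 + 3.17805) = 2.56198.
Integral + boundary = 48.2139.
Correction k=1: B_{2}/2! · (f^{(1)}(24) − f^{(1)}(7)) = 1/12 · (0.0416667 − 0.142857) = -0.00843254.
Partial sum through k=1: 48.2055.
Correction k=2: B_{4}/4! · (f^{(3)}(24) − f^{(3)}(7)) = −1/720 · (0.000144676 − 0.00583090) = 7.89754e-06.
Partial sum through k=2: 48.2055.
Correction k=3: B_{6}/6! · (f^{(5)}(24) − f^{(5)}(7)) = 1/30240 · (3.01408e-06 − 0.00142798) = -4.71218e-08.
Partial sum through k=3: 48.2055.
Correction k=4: B_{8}/8! · (f^{(7)}(24) − f^{(7)}(7)) = −1/1209600 · (1.56983e-07 − 0.000874271) = 7.22647e-10.

S_4 ≈ 48.2055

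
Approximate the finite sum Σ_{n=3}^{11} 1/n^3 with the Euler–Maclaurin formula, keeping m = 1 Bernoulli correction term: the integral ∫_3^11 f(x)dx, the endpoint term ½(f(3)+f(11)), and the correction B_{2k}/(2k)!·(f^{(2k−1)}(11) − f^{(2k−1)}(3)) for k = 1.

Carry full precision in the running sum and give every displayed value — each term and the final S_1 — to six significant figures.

The integral term ∫_3^11 1/x^3 dx = 0.0514233.
Boundary: ½(f(3) + f(11)) = ½(0.0370370 + 0.000751315) = 0.0188942.
So far: 0.0703175.
Correction k=1: B_{2}/2! · (f^{(1)}(11) − f^{(1)}(3)) = 1/12 · (-0.000204904 − (-0.0370370)) = 0.00306934.

S_1 ≈ 0.0733868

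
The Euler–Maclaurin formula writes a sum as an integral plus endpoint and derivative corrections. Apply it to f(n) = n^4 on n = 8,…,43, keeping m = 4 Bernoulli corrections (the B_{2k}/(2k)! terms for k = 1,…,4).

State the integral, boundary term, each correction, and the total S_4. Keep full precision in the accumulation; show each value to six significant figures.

S_4 ≈ 3.11329e+07

The integral term ∫_8^43 x^4 dx = 2.93951e+07.
½[f(8) + f(43)] = ½[4096.00 + 3.41880e+06] = 1.71145e+06.
So far: 3.11066e+07.
Correction k=1: B_{2}/2! · (f^{(1)}(43) − f^{(1)}(8)) = 1/12 · (318028 − 2048.00) = 26331.7.
Running total after k=1: 3.11329e+07.
Correction k=2: B_{4}/4! · (f^{(3)}(43) − f^{(3)}(8)) = −1/720 · (1032.00 − 192.000) = -1.16667.
Running total after k=2: 3.11329e+07.
Correction k=3: B_{6}/6! · (f^{(5)}(43) − f^{(5)}(8)) = 1/30240 · (0.00000 − 0.00000) = 0.00000.
Running total after k=3: 3.11329e+07.
Correction k=4: B_{8}/8! · (f^{(7)}(43) − f^{(7)}(8)) = −1/1209600 · (0.00000 − 0.00000) = 0.00000.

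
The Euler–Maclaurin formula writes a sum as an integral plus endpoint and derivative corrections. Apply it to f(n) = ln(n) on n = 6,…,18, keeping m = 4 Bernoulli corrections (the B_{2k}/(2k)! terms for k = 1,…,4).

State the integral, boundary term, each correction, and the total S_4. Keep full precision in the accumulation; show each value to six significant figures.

∫_6^18 ln(x) dx evaluates to 29.2761.
Endpoint term: (f(6) + f(18))/2 = (1.79176 + 2.89037)/2 = 2.34107.
Integral + boundary = 31.6172.
k=1: B_{2}/(2)! × [f^{(1)}(18) − f^{(1)}(6)] = 1/12 × (0.0555556 − 0.166667) = -0.00925926.
After k=1: 31.6079.
k=2: B_{4}/(4)! × [f^{(3)}(18) − f^{(3)}(6)] = −1/720 × (0.000342936 − 0.00925926) = 1.23838e-05.
After k=2: 31.6080.
k=3: B_{6}/(6)! × [f^{(5)}(18) − f^{(5)}(6)] = 1/30240 × (1.27013e-05 − 0.00308642) = -1.01644e-07.
After k=3: 31.6080.
k=4: B_{8}/(8)! × [f^{(7)}(18) − f^{(7)}(6)] = −1/1209600 × (1.17605e-06 − 0.00257202) = 2.12536e-09.

S_4 ≈ 31.6080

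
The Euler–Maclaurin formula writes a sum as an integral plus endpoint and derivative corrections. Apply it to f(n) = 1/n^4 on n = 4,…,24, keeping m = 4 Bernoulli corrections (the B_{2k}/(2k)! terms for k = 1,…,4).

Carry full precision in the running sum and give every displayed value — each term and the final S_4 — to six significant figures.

∫_4^24 1/x^4 dx evaluates to 0.00518422.
Endpoint term: (f(4) + f(24))/2 = (0.00390625 + 3.01408e-06)/2 = 0.00195463.
So far: 0.00713885.
Correction k=1: B_{2}/2! · (f^{(1)}(24) − f^{(1)}(4)) = 1/12 · (-5.02347e-07 − (-0.00390625)) = 0.000325479.
Partial sum through k=1: 0.00746433.
Correction k=2: B_{4}/4! · (f^{(3)}(24) − f^{(3)}(4)) = −1/720 · (-2.61639e-08 − (-0.00732422)) = -1.01725e-05.
Partial sum through k=2: 0.00745416.
Correction k=3: B_{6}/6! · (f^{(5)}(24) − f^{(5)}(4)) = 1/30240 · (-2.54371e-09 − (-0.0256348)) = 8.47710e-07.
Partial sum through k=3: 0.00745501.
Correction k=4: B_{8}/8! · (f^{(7)}(24) − f^{(7)}(4)) = −1/1209600 · (-3.97455e-10 − (-0.144196)) = -1.19209e-07.

S_4 ≈ 0.00745489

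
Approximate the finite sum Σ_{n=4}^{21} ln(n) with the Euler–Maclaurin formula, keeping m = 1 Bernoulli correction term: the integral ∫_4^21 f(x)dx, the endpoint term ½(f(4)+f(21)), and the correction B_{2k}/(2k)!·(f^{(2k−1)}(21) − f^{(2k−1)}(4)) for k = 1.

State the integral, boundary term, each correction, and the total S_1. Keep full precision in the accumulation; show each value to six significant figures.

Integral: ∫_4^21 ln(x) dx = 41.3898.
Boundary: ½(f(4) + f(21)) = ½(1.38629 + 3.04452) = 2.21541.
Running total after boundary: 43.6052.
Correction k=1: B_{2}/2! · (f^{(1)}(21) − f^{(1)}(4)) = 1/12 · (0.0476190 − 0.250000) = -0.0168651.

S_1 ≈ 43.5883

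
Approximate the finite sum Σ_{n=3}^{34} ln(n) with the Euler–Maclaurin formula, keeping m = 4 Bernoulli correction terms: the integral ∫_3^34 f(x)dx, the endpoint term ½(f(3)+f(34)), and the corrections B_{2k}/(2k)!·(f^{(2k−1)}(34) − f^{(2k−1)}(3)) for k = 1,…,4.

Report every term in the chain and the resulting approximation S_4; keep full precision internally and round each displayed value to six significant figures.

The integral term ∫_3^34 ln(x) dx = 85.6004.
½[f(3) + f(34)] = ½[1.09861 + 3.52636] = 2.31249.
Integral + boundary = 87.9129.
k=1: B_{2}/(2)! × [f^{(1)}(34) − f^{(1)}(3)] = 1/12 × (0.0294118 − 0.333333) = -0.0253268.
Partial sum through k=1: 87.8876.
k=2: B_{4}/(4)! × [f^{(3)}(34) − f^{(3)}(3)] = −1/720 × (5.08854e-05 − 0.0740741) = 0.000102810.
Partial sum through k=2: 87.8877.
k=3: B_{6}/(6)! × [f^{(5)}(34) − f^{(5)}(3)] = 1/30240 × (5.28222e-07 − 0.0987654) = -3.26604e-06.
Partial sum through k=3: 87.8877.
k=4: B_{8}/(8)! × [f^{(7)}(34) − f^{(7)}(3)] = −1/1209600 × (1.37082e-08 − 0.329218) = 2.72171e-07.

S_4 ≈ 87.8877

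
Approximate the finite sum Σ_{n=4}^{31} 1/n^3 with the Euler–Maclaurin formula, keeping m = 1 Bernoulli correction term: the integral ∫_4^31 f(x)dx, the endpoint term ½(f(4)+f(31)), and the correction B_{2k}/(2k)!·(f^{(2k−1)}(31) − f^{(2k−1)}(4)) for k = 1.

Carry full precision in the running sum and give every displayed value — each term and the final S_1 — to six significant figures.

Integral: ∫_4^31 1/x^3 dx = 0.0307297.
½[f(4) + f(31)] = ½[0.0156250 + 3.35672e-05] = 0.00782928.
Integral + boundary = 0.0385590.
k=1: B_{2}/(2)! × [f^{(1)}(31) − f^{(1)}(4)] = 1/12 × (-3.24844e-06 − (-0.0117188)) = 0.000976292.

S_1 ≈ 0.0395353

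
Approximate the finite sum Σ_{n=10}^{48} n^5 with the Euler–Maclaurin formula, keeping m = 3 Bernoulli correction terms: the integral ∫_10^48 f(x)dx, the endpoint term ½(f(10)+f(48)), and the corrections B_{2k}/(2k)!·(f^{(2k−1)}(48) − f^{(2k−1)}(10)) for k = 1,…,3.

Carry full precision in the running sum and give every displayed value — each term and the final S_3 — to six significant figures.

S_3 ≈ 2.16792e+09

Integral: ∫_10^48 x^5 dx = 2.03827e+09.
½[f(10) + f(48)] = ½[100000 + 2.54804e+08] = 1.27452e+08.
Running total after boundary: 2.16572e+09.
Correction k=1: B_{2}/2! · (f^{(1)}(48) − f^{(1)}(10)) = 1/12 · (2.65421e+07 − 50000.0) = 2.20767e+06.
Partial sum through k=1: 2.16792e+09.
Correction k=2: B_{4}/4! · (f^{(3)}(48) − f^{(3)}(10)) = −1/720 · (138240 − 6000.00) = -183.667.
Partial sum through k=2: 2.16792e+09.
Correction k=3: B_{6}/6! · (f^{(5)}(48) − f^{(5)}(10)) = 1/30240 · (120.000 − 120.000) = 0.00000.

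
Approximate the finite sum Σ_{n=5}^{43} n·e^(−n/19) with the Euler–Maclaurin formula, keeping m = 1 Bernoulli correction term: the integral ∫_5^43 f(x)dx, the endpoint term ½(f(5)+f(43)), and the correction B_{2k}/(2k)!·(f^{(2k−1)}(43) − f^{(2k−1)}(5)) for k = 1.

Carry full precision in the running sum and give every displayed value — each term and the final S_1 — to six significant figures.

∫_5^43 x·e^(−x/19) dx evaluates to 227.954.
Endpoint term: (f(5) + f(43))/2 = (3.84310 + 4.47292)/2 = 4.15801.
Running total after boundary: 232.112.
Order-1 term: 1/12 · (-0.131396 − 0.566352) = -0.0581456.

S_1 ≈ 232.054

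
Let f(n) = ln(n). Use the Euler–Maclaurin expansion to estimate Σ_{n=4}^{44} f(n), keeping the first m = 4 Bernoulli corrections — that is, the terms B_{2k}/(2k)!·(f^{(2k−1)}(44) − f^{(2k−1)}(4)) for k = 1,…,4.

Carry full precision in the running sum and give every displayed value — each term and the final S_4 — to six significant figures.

Integral: ∫_4^44 ln(x) dx = 120.959.
Endpoint term: (f(4) + f(44))/2 = (1.38629 + 3.78419)/2 = 2.58524.
So far: 123.544.
Order-1 term: 1/12 · (0.0227273 − 0.250000) = -0.0189394.
Running total after k=1: 123.525.
Order-2 term: −1/720 · (2.34786e-05 − 0.0312500) = 4.33702e-05.
Running total after k=2: 123.526.
Order-3 term: 1/30240 · (1.45528e-07 − 0.0234375) = -7.75045e-07.
Running total after k=3: 123.526.
Order-4 term: −1/1209600 · (2.25509e-09 − 0.0439453) = 3.63304e-08.

S_4 ≈ 123.526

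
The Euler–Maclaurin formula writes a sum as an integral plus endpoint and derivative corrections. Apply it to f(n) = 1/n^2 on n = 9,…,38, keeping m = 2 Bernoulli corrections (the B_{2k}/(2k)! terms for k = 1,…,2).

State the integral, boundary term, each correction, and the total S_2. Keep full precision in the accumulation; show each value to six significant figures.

∫_9^38 1/x^2 dx evaluates to 0.0847953.
Boundary: ½(f(9) + f(38)) = ½(0.0123457 + 0.000692521) = 0.00651910.
So far: 0.0913144.
Order-1 term: 1/12 · (-3.64485e-05 − (-0.00274348)) = 0.000225586.
After k=1: 0.0915400.
Order-2 term: −1/720 · (-3.02896e-07 − (-0.000406442)) = -5.64082e-07.

S_2 ≈ 0.0915394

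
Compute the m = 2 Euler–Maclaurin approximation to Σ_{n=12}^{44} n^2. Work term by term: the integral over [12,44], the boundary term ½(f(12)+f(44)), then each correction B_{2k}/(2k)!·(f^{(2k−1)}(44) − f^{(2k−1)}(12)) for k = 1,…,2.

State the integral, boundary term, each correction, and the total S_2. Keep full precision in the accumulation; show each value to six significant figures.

S_2 ≈ 28864.0

Integral: ∫_12^44 x^2 dx = 27818.7.
Endpoint term: (f(12) + f(44))/2 = (144.000 + 1936.00)/2 = 1040.00.
Running total after boundary: 28858.7.
k=1: B_{2}/(2)! × [f^{(1)}(44) − f^{(1)}(12)] = 1/12 × (88.0000 − 24.0000) = 5.33333.
Running total after k=1: 28864.0.
k=2: B_{4}/(4)! × [f^{(3)}(44) − f^{(3)}(12)] = −1/720 × (0.00000 − 0.00000) = 0.00000.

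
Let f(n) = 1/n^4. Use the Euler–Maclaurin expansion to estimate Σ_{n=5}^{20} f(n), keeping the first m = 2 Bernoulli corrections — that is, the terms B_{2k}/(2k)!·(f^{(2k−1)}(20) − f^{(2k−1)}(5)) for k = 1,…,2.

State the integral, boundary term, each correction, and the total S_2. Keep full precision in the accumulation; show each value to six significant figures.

The integral term ∫_5^20 1/x^4 dx = 0.00262500.
Endpoint term: (f(5) + f(20))/2 = (0.00160000 + 6.25000e-06)/2 = 0.000803125.
Integral + boundary = 0.00342813.
Order-1 term: 1/12 · (-1.25000e-06 − (-0.00128000)) = 0.000106562.
After k=1: 0.00353469.
Order-2 term: −1/720 · (-9.37500e-08 − (-0.00153600)) = -2.13320e-06.

S_2 ≈ 0.00353255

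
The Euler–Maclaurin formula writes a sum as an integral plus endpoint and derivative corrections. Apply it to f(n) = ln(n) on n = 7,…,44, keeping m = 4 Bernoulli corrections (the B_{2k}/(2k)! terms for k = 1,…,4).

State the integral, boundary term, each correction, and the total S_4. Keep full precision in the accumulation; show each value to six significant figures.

S_4 ≈ 118.738

∫_7^44 ln(x) dx evaluates to 115.883.
Boundary: ½(f(7) + f(44)) = ½(1.94591 + 3.78419) = 2.86505.
Integral + boundary = 118.748.
Correction k=1: B_{2}/2! · (f^{(1)}(44) − f^{(1)}(7)) = 1/12 · (0.0227273 − 0.142857) = -0.0100108.
After k=1: 118.738.
Correction k=2: B_{4}/4! · (f^{(3)}(44) − f^{(3)}(7)) = −1/720 · (2.34786e-05 − 0.00583090) = 8.06587e-06.
After k=2: 118.738.
Correction k=3: B_{6}/6! · (f^{(5)}(44) − f^{(5)}(7)) = 1/30240 · (1.45528e-07 − 0.00142798) = -4.72166e-08.
After k=3: 118.738.
Correction k=4: B_{8}/8! · (f^{(7)}(44) − f^{(7)}(7)) = −1/1209600 · (2.25509e-09 − 0.000874271) = 7.22775e-10.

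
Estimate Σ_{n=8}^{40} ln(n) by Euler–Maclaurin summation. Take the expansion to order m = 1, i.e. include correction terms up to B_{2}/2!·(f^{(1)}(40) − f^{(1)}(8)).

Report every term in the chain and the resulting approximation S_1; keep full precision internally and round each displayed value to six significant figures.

S_1 ≈ 101.795

∫_8^40 ln(x) dx evaluates to 98.9196.
Endpoint term: (f(8) + f(40))/2 = (2.07944 + 3.68888)/2 = 2.88416.
Integral + boundary = 101.804.
k=1: B_{2}/(2)! × [f^{(1)}(40) − f^{(1)}(8)] = 1/12 × (0.0250000 − 0.125000) = -0.00833333.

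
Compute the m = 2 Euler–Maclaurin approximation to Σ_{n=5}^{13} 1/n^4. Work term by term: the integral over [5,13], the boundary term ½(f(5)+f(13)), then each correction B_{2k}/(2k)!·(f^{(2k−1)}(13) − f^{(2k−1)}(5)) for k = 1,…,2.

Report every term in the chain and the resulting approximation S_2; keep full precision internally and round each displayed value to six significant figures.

S_2 ≈ 0.00343609

The integral term ∫_5^13 1/x^4 dx = 0.00251494.
½[f(5) + f(13)] = ½[0.00160000 + 3.50128e-05] = 0.000817506.
Running total after boundary: 0.00333245.
k=1: B_{2}/(2)! × [f^{(1)}(13) − f^{(1)}(5)] = 1/12 × (-1.07732e-05 − (-0.00128000)) = 0.000105769.
Partial sum through k=1: 0.00343822.
k=2: B_{4}/(4)! × [f^{(3)}(13) − f^{(3)}(5)] = −1/720 × (-1.91240e-06 − (-0.00153600)) = -2.13068e-06.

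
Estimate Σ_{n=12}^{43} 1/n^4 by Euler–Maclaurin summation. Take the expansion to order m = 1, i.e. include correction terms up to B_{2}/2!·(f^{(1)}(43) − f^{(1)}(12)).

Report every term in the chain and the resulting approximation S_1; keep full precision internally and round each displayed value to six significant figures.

∫_12^43 1/x^4 dx evaluates to 0.000188709.
Endpoint term: (f(12) + f(43))/2 = (4.82253e-05 + 2.92500e-07)/2 = 2.42589e-05.
Integral + boundary = 0.000212968.
Order-1 term: 1/12 · (-2.72093e-08 − (-1.60751e-05)) = 1.33732e-06.

S_1 ≈ 0.000214305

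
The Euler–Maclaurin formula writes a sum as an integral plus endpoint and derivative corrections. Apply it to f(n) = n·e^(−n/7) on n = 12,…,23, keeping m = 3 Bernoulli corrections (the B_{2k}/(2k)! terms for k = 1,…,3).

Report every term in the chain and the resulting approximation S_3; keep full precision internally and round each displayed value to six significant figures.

S_3 ≈ 17.6098

Integral: ∫_12^23 x·e^(−x/7) dx = 16.0954.
Boundary: ½(f(12) + f(23)) = ½(2.16111 + 0.860519) = 1.51081.
So far: 17.6062.
Correction k=1: B_{2}/2! · (f^{(1)}(23) − f^{(1)}(12)) = 1/12 · (-0.0855174 − (-0.128637)) = 0.00359333.
Running total after k=1: 17.6098.
Correction k=2: B_{4}/4! · (f^{(3)}(23) − f^{(3)}(12)) = −1/720 · (-0.000218157 − 0.00472545) = 6.86613e-06.
Running total after k=2: 17.6098.
Correction k=3: B_{6}/6! · (f^{(5)}(23) − f^{(5)}(12)) = 1/30240 · (2.67130e-05 − 0.000246452) = -7.26651e-09.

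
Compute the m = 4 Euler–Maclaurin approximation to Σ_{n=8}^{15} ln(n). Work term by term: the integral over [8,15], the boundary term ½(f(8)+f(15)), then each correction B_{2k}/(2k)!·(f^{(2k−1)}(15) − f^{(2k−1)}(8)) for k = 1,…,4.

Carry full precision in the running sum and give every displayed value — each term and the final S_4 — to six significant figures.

The integral term ∫_8^15 ln(x) dx = 16.9852.
Endpoint term: (f(8) + f(15))/2 = (2.07944 + 2.70805)/2 = 2.39375.
So far: 19.3790.
Correction k=1: B_{2}/2! · (f^{(1)}(15) − f^{(1)}(8)) = 1/12 · (0.0666667 − 0.125000) = -0.00486111.
Partial sum through k=1: 19.3741.
Correction k=2: B_{4}/4! · (f^{(3)}(15) − f^{(3)}(8)) = −1/720 · (0.000592593 − 0.00390625) = 4.60230e-06.
Partial sum through k=2: 19.3741.
Correction k=3: B_{6}/6! · (f^{(5)}(15) − f^{(5)}(8)) = 1/30240 · (3.16049e-05 − 0.000732422) = -2.31752e-08.
Partial sum through k=3: 19.3741.
Correction k=4: B_{8}/8! · (f^{(7)}(15) − f^{(7)}(8)) = −1/1209600 · (4.21399e-06 − 0.000343323) = 2.80348e-10.

S_4 ≈ 19.3741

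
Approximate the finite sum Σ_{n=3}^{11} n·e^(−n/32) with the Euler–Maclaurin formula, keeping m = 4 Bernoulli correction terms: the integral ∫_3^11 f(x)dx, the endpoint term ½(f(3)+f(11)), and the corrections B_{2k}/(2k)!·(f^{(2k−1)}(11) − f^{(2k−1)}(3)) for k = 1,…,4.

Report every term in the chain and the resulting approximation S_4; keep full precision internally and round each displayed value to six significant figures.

S_4 ≈ 49.2774

Integral: ∫_3^11 x·e^(−x/32) dx = 44.0415.
Endpoint term: (f(3) + f(11))/2 = (2.73153 + 7.80017)/2 = 5.26585.
So far: 49.3073.
k=1: B_{2}/(2)! × [f^{(1)}(11) − f^{(1)}(3)] = 1/12 × (0.465351 − 0.825150) = -0.0299833.
After k=1: 49.2774.
k=2: B_{4}/(4)! × [f^{(3)}(11) − f^{(3)}(3)] = −1/720 × (0.00183942 − 0.00258415) = 1.03435e-06.
After k=2: 49.2774.
k=3: B_{6}/(6)! × [f^{(5)}(11) − f^{(5)}(3)] = 1/30240 × (3.14882e-06 − 4.26025e-06) = -3.67535e-11.
After k=3: 49.2774.
k=4: B_{8}/(8)! × [f^{(7)}(11) − f^{(7)}(3)] = −1/1209600 × (4.39583e-09 − 5.85635e-09) = 1.20744e-15.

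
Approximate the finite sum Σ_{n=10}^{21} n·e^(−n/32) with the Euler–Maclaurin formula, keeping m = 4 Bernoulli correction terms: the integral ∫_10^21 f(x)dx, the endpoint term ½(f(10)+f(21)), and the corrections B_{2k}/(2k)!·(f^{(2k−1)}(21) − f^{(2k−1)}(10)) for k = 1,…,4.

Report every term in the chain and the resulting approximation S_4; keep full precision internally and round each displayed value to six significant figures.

S_4 ≈ 112.497

Integral: ∫_10^21 x·e^(−x/32) dx = 103.418.
½[f(10) + f(21)] = ½[7.31616 + 10.8947] = 9.10541.
Integral + boundary = 112.524.
Order-1 term: 1/12 · (0.178335 − 0.502986) = -0.0270542.
Running total after k=1: 112.497.
Order-2 term: −1/720 · (0.00118742 − 0.00192013) = 1.01765e-06.
Running total after k=2: 112.497.
Order-3 term: 1/30240 · (2.14911e-06 − 3.27058e-06) = -3.70855e-11.
Running total after k=3: 112.497.
Order-4 term: −1/1209600 · (3.06507e-09 − 4.55666e-09) = 1.23313e-15.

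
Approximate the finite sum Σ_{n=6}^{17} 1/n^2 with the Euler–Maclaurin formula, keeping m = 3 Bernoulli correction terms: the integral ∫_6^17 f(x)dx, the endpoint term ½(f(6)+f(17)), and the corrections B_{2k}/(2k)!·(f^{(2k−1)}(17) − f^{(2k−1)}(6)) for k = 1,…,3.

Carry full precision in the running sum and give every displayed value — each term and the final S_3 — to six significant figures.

S_3 ≈ 0.124196

The integral term ∫_6^17 1/x^2 dx = 0.107843.
½[f(6) + f(17)] = ½[0.0277778 + 0.00346021] = 0.0156190.
So far: 0.123462.
Correction k=1: B_{2}/2! · (f^{(1)}(17) − f^{(1)}(6)) = 1/12 · (-0.000407083 − (-0.00925926)) = 0.000737681.
Partial sum through k=1: 0.124200.
Correction k=2: B_{4}/4! · (f^{(3)}(17) − f^{(3)}(6)) = −1/720 · (-1.69031e-05 − (-0.00308642)) = -4.26322e-06.
Partial sum through k=2: 0.124196.
Correction k=3: B_{6}/6! · (f^{(5)}(17) − f^{(5)}(6)) = 1/30240 · (-1.75465e-06 − (-0.00257202)) = 8.49954e-08.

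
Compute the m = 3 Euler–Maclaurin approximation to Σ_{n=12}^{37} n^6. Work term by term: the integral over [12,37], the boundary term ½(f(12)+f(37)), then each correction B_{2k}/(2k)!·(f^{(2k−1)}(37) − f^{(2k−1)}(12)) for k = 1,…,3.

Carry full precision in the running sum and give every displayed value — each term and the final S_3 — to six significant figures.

S_3 ≈ 1.48755e+10

∫_12^37 x^6 dx evaluates to 1.35566e+10.
½[f(12) + f(37)] = ½[2.98598e+06 + 2.56573e+09] = 1.28436e+09.
Integral + boundary = 1.48409e+10.
k=1: B_{2}/(2)! × [f^{(1)}(37) − f^{(1)}(12)] = 1/12 × (4.16064e+08 − 1.49299e+06) = 3.45476e+07.
Partial sum through k=1: 1.48755e+10.
k=2: B_{4}/(4)! × [f^{(3)}(37) − f^{(3)}(12)] = −1/720 × (6.07836e+06 − 207360) = -8154.17.
Partial sum through k=2: 1.48755e+10.
k=3: B_{6}/(6)! × [f^{(5)}(37) − f^{(5)}(12)] = 1/30240 × (26640.0 − 8640.00) = 0.595238.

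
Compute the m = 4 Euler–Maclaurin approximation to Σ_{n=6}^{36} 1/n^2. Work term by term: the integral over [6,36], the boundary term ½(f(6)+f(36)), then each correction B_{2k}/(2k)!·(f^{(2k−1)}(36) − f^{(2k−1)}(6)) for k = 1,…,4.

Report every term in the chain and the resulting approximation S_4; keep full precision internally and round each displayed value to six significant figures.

S_4 ≈ 0.153927

∫_6^36 1/x^2 dx evaluates to 0.138889.
½[f(6) + f(36)] = ½[0.0277778 + 0.000771605] = 0.0142747.
Integral + boundary = 0.153164.
k=1: B_{2}/(2)! × [f^{(1)}(36) − f^{(1)}(6)] = 1/12 × (-4.28669e-05 − (-0.00925926)) = 0.000768033.
Running total after k=1: 0.153932.
k=2: B_{4}/(4)! × [f^{(3)}(36) − f^{(3)}(6)] = −1/720 × (-3.96916e-07 − (-0.00308642)) = -4.28614e-06.
Running total after k=2: 0.153927.
k=3: B_{6}/(6)! × [f^{(5)}(36) − f^{(5)}(6)] = 1/30240 × (-9.18787e-09 − (-0.00257202)) = 8.50532e-08.
Running total after k=3: 0.153927.
k=4: B_{8}/(8)! × [f^{(7)}(36) − f^{(7)}(6)] = −1/1209600 × (-3.97007e-10 − (-0.00400091)) = -3.30763e-09.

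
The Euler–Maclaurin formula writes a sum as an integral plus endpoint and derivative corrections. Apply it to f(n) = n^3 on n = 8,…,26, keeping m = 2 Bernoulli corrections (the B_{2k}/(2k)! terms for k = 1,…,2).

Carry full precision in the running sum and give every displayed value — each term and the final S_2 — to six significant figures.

S_2 ≈ 122417

The integral term ∫_8^26 x^3 dx = 113220.
Boundary: ½(f(8) + f(26)) = ½(512.000 + 17576.0) = 9044.00.
So far: 122264.
Correction k=1: B_{2}/2! · (f^{(1)}(26) − f^{(1)}(8)) = 1/12 · (2028.00 − 192.000) = 153.000.
Partial sum through k=1: 122417.
Correction k=2: B_{4}/4! · (f^{(3)}(26) − f^{(3)}(8)) = −1/720 · (6.00000 − 6.00000) = 0.00000.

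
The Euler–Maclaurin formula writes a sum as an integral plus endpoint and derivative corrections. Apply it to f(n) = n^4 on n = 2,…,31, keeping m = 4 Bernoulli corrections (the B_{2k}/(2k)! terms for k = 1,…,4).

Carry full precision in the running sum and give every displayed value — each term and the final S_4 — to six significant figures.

S_4 ≈ 6.19752e+06

∫_2^31 x^4 dx evaluates to 5.72582e+06.
½[f(2) + f(31)] = ½[16.0000 + 923521] = 461768.
Integral + boundary = 6.18759e+06.
Correction k=1: B_{2}/2! · (f^{(1)}(31) − f^{(1)}(2)) = 1/12 · (119164 − 32.0000) = 9927.67.
Partial sum through k=1: 6.19752e+06.
Correction k=2: B_{4}/4! · (f^{(3)}(31) − f^{(3)}(2)) = −1/720 · (744.000 − 48.0000) = -0.966667.
Partial sum through k=2: 6.19752e+06.
Correction k=3: B_{6}/6! · (f^{(5)}(31) − f^{(5)}(2)) = 1/30240 · (0.00000 − 0.00000) = 0.00000.
Partial sum through k=3: 6.19752e+06.
Correction k=4: B_{8}/8! · (f^{(7)}(31) − f^{(7)}(2)) = −1/1209600 · (0.00000 − 0.00000) = 0.00000.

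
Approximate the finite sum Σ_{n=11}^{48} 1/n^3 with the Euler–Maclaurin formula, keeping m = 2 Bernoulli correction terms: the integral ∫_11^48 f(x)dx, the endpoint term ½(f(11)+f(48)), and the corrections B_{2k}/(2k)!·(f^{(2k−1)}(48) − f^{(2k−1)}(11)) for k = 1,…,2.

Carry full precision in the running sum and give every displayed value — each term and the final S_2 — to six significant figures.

S_2 ≈ 0.00431238

The integral term ∫_11^48 1/x^3 dx = 0.00391522.
½[f(11) + f(48)] = ½[0.000751315 + 9.04225e-06] = 0.000380179.
Running total after boundary: 0.00429540.
k=1: B_{2}/(2)! × [f^{(1)}(48) − f^{(1)}(11)] = 1/12 × (-5.65140e-07 − (-0.000204904)) = 1.70282e-05.
Partial sum through k=1: 0.00431242.
k=2: B_{4}/(4)! × [f^{(3)}(48) − f^{(3)}(11)] = −1/720 × (-4.90573e-09 − (-3.38684e-05)) = -4.70327e-08.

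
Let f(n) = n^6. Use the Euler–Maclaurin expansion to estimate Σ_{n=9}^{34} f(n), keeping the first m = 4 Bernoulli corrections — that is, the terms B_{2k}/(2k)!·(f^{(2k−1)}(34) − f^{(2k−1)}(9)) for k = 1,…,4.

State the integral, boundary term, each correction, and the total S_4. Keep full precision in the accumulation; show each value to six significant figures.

Integral: ∫_9^34 x^6 dx = 7.50265e+09.
½[f(9) + f(34)] = ½[531441 + 1.54480e+09] = 7.72668e+08.
Integral + boundary = 8.27532e+09.
Order-1 term: 1/12 · (2.72613e+08 − 354294) = 2.26882e+07.
Running total after k=1: 8.29801e+09.
Order-2 term: −1/720 · (4.71648e+06 − 87480.0) = -6429.17.
Running total after k=2: 8.29800e+09.
Order-3 term: 1/30240 · (24480.0 − 6480.00) = 0.595238.
Running total after k=3: 8.29800e+09.
Order-4 term: −1/1209600 · (0.00000 − 0.00000) = 0.00000.

S_4 ≈ 8.29800e+09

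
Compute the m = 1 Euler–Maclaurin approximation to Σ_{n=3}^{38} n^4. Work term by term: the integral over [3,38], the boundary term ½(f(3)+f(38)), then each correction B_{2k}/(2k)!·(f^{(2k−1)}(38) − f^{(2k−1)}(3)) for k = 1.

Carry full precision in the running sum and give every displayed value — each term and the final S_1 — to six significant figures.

S_1 ≈ 1.69079e+07

∫_3^38 x^4 dx evaluates to 1.58470e+07.
½[f(3) + f(38)] = ½[81.0000 + 2.08514e+06] = 1.04261e+06.
Running total after boundary: 1.68896e+07.
k=1: B_{2}/(2)! × [f^{(1)}(38) − f^{(1)}(3)] = 1/12 × (219488 − 108.000) = 18281.7.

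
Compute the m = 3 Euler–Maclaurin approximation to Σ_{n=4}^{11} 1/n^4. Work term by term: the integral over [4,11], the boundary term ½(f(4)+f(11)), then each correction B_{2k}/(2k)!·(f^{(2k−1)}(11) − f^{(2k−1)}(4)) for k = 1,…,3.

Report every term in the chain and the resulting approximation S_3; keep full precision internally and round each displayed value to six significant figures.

S_3 ≈ 0.00725931

∫_4^11 1/x^4 dx evaluates to 0.00495790.
Endpoint term: (f(4) + f(11))/2 = (0.00390625 + 6.83013e-05)/2 = 0.00198728.
Integral + boundary = 0.00694517.
Correction k=1: B_{2}/2! · (f^{(1)}(11) − f^{(1)}(4)) = 1/12 · (-2.48369e-05 − (-0.00390625)) = 0.000323451.
Partial sum through k=1: 0.00726862.
Correction k=2: B_{4}/4! · (f^{(3)}(11) − f^{(3)}(4)) = −1/720 · (-6.15790e-06 − (-0.00732422)) = -1.01640e-05.
Partial sum through k=2: 0.00725846.
Correction k=3: B_{6}/6! · (f^{(5)}(11) − f^{(5)}(4)) = 1/30240 · (-2.84994e-06 − (-0.0256348)) = 8.47616e-07.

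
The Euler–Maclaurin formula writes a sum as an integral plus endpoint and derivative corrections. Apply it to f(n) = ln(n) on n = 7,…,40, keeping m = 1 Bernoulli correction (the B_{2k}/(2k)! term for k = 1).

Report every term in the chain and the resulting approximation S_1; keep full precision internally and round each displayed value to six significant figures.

The integral term ∫_7^40 ln(x) dx = 100.934.
Boundary: ½(f(7) + f(40)) = ½(1.94591 + 3.68888) = 2.81739.
Integral + boundary = 103.751.
Correction k=1: B_{2}/2! · (f^{(1)}(40) − f^{(1)}(7)) = 1/12 · (0.0250000 − 0.142857) = -0.00982143.

S_1 ≈ 103.741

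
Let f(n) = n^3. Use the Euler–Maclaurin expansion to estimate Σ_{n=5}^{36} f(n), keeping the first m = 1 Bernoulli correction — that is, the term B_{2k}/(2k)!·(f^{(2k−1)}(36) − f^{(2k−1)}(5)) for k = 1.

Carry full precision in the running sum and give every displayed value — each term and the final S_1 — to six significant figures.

∫_5^36 x^3 dx evaluates to 419748.
½[f(5) + f(36)] = ½[125.000 + 46656.0] = 23390.5.
Running total after boundary: 443138.
Correction k=1: B_{2}/2! · (f^{(1)}(36) − f^{(1)}(5)) = 1/12 · (3888.00 − 75.0000) = 317.750.

S_1 ≈ 443456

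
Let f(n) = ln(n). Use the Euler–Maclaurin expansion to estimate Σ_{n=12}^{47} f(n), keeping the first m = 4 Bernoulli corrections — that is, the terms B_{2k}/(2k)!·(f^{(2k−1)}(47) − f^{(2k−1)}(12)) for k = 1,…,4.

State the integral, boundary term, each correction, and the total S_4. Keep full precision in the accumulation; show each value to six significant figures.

S_4 ≈ 119.300

Integral: ∫_12^47 ln(x) dx = 116.138.
Endpoint term: (f(12) + f(47))/2 = (2.48491 + 3.85015)/2 = 3.16753.
Integral + boundary = 119.306.
Correction k=1: B_{2}/2! · (f^{(1)}(47) − f^{(1)}(12)) = 1/12 · (0.0212766 − 0.0833333) = -0.00517139.
Partial sum through k=1: 119.300.
Correction k=2: B_{4}/4! · (f^{(3)}(47) − f^{(3)}(12)) = −1/720 · (1.92636e-05 − 0.00115741) = 1.58076e-06.
Partial sum through k=2: 119.300.
Correction k=3: B_{6}/6! · (f^{(5)}(47) − f^{(5)}(12)) = 1/30240 · (1.04646e-07 − 9.64506e-05) = -3.18604e-09.
Partial sum through k=3: 119.300.
Correction k=4: B_{8}/8! · (f^{(7)}(47) − f^{(7)}(12)) = −1/1209600 · (1.42117e-09 − 2.00939e-05) = 1.66108e-11.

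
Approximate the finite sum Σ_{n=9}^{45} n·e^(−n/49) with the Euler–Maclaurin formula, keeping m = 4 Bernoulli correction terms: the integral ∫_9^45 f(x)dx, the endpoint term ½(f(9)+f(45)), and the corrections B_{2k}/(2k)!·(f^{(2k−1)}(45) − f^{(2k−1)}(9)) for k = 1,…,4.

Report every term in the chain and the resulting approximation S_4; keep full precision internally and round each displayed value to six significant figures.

S_4 ≈ 539.228

∫_9^45 x·e^(−x/49) dx evaluates to 526.556.
Boundary: ½(f(9) + f(45)) = ½(7.48987 + 17.9627) = 12.7263.
So far: 539.282.
Correction k=1: B_{2}/2! · (f^{(1)}(45) − f^{(1)}(9)) = 1/12 · (0.0325853 − 0.679353) = -0.0538973.
After k=1: 539.228.
Correction k=2: B_{4}/4! · (f^{(3)}(45) − f^{(3)}(9)) = −1/720 · (0.000346075 − 0.000976163) = 8.75123e-07.
After k=2: 539.228.
Correction k=3: B_{6}/6! · (f^{(5)}(45) − f^{(5)}(9)) = 1/30240 · (2.82623e-07 − 6.95286e-07) = -1.36462e-11.
After k=3: 539.228.
Correction k=4: B_{8}/8! · (f^{(7)}(45) − f^{(7)}(9)) = −1/1209600 · (1.75389e-10 − 4.09832e-10) = 1.93819e-16.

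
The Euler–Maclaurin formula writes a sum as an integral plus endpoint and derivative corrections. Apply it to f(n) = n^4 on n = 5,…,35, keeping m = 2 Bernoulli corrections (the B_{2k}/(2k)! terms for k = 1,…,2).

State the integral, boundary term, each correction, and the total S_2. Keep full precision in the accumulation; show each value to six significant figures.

S_2 ≈ 1.12686e+07

Integral: ∫_5^35 x^4 dx = 1.05038e+07.
½[f(5) + f(35)] = ½[625.000 + 1.50062e+06] = 750625.
So far: 1.12544e+07.
Correction k=1: B_{2}/2! · (f^{(1)}(35) − f^{(1)}(5)) = 1/12 · (171500 − 500.000) = 14250.0.
After k=1: 1.12686e+07.
Correction k=2: B_{4}/4! · (f^{(3)}(35) − f^{(3)}(5)) = −1/720 · (840.000 − 120.000) = -1.00000.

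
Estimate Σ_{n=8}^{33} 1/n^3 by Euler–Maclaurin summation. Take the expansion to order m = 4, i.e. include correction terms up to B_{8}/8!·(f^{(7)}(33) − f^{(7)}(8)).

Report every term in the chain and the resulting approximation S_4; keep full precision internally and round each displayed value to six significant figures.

S_4 ≈ 0.00840435

Integral: ∫_8^33 1/x^3 dx = 0.00735336.
Boundary: ½(f(8) + f(33)) = ½(0.00195312 + 2.78265e-05) = 0.000990476.
So far: 0.00834384.
k=1: B_{2}/(2)! × [f^{(1)}(33) − f^{(1)}(8)] = 1/12 × (-2.52968e-06 − (-0.000732422)) = 6.08243e-05.
Running total after k=1: 0.00840466.
k=2: B_{4}/(4)! × [f^{(3)}(33) − f^{(3)}(8)] = −1/720 × (-4.64588e-08 − (-0.000228882)) = -3.17827e-07.
Running total after k=2: 0.00840435.
k=3: B_{6}/(6)! × [f^{(5)}(33) − f^{(5)}(8)] = 1/30240 × (-1.79180e-09 − (-0.000150204)) = 4.96699e-09.
Running total after k=3: 0.00840435.
k=4: B_{8}/(8)! × [f^{(7)}(33) − f^{(7)}(8)] = −1/1209600 × (-1.18466e-10 − (-0.000168979)) = -1.39698e-10.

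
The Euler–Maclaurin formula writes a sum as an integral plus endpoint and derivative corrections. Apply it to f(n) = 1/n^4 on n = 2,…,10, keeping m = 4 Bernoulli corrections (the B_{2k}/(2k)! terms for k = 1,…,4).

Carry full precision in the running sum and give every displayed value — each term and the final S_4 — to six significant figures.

Integral: ∫_2^10 1/x^4 dx = 0.0413333.
½[f(2) + f(10)] = ½[0.0625000 + 0.000100000] = 0.0313000.
Running total after boundary: 0.0726333.
k=1: B_{2}/(2)! × [f^{(1)}(10) − f^{(1)}(2)] = 1/12 × (-4.00000e-05 − (-0.125000)) = 0.0104133.
Partial sum through k=1: 0.0830467.
k=2: B_{4}/(4)! × [f^{(3)}(10) − f^{(3)}(2)] = −1/720 × (-1.20000e-05 − (-0.937500)) = -0.00130207.
Partial sum through k=2: 0.0817446.
k=3: B_{6}/(6)! × [f^{(5)}(10) − f^{(5)}(2)] = 1/30240 × (-6.72000e-06 − (-13.1250)) = 0.000434028.
Partial sum through k=3: 0.0821786.
k=4: B_{8}/(8)! × [f^{(7)}(10) − f^{(7)}(2)] = −1/1209600 × (-6.04800e-06 − (-295.312)) = -0.000244141.

S_4 ≈ 0.0819345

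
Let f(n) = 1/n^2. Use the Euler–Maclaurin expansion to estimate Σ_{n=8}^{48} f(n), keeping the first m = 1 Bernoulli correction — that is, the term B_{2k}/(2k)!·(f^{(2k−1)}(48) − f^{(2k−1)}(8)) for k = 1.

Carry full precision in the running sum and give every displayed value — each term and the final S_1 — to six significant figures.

The integral term ∫_8^48 1/x^2 dx = 0.104167.
½[f(8) + f(48)] = ½[0.0156250 + 0.000434028] = 0.00802951.
Running total after boundary: 0.112196.
Correction k=1: B_{2}/2! · (f^{(1)}(48) − f^{(1)}(8)) = 1/12 · (-1.80845e-05 − (-0.00390625)) = 0.000324014.

S_1 ≈ 0.112520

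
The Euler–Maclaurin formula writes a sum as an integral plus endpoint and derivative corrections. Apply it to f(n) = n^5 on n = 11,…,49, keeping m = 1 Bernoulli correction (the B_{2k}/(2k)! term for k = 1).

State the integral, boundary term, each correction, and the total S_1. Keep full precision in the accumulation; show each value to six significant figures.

S_1 ≈ 2.45030e+09

The integral term ∫_11^49 x^5 dx = 2.30659e+09.
½[f(11) + f(49)] = ½[161051 + 2.82475e+08] = 1.41318e+08.
Running total after boundary: 2.44790e+09.
k=1: B_{2}/(2)! × [f^{(1)}(49) − f^{(1)}(11)] = 1/12 × (2.88240e+07 − 73205.0) = 2.39590e+06.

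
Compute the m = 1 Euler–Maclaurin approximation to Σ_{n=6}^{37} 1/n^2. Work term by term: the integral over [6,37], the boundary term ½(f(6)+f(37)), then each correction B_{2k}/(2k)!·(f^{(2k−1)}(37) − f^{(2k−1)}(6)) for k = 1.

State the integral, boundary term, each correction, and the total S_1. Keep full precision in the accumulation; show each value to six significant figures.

S_1 ≈ 0.154662

∫_6^37 1/x^2 dx evaluates to 0.139640.
Boundary: ½(f(6) + f(37)) = ½(0.0277778 + 0.000730460) = 0.0142541.
Integral + boundary = 0.153894.
Correction k=1: B_{2}/2! · (f^{(1)}(37) − f^{(1)}(6)) = 1/12 · (-3.94843e-05 − (-0.00925926)) = 0.000768315.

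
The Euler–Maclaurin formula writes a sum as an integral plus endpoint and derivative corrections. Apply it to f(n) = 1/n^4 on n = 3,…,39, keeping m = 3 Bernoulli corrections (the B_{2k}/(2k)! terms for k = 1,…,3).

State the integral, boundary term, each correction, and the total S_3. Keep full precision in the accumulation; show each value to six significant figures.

S_3 ≈ 0.0198199

Integral: ∫_3^39 1/x^4 dx = 0.0123401.
Boundary: ½(f(3) + f(39)) = ½(0.0123457 + 4.32257e-07) = 0.00617306.
Integral + boundary = 0.0185131.
k=1: B_{2}/(2)! × [f^{(1)}(39) − f^{(1)}(3)] = 1/12 × (-4.43340e-08 − (-0.0164609)) = 0.00137174.
Partial sum through k=1: 0.0198849.
k=2: B_{4}/(4)! × [f^{(3)}(39) − f^{(3)}(3)] = −1/720 × (-8.74438e-10 − (-0.0548697)) = -7.62079e-05.
Partial sum through k=2: 0.0198086.
k=3: B_{6}/(6)! × [f^{(5)}(39) − f^{(5)}(3)] = 1/30240 × (-3.21950e-11 − (-0.341411)) = 1.12901e-05.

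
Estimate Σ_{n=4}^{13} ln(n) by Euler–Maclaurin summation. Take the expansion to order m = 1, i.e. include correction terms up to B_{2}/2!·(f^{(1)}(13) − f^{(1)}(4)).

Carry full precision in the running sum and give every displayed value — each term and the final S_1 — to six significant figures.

Integral: ∫_4^13 ln(x) dx = 18.7992.
½[f(4) + f(13)] = ½[1.38629 + 2.56495] = 1.97562.
Running total after boundary: 20.7748.
Order-1 term: 1/12 · (0.0769231 − 0.250000) = -0.0144231.

S_1 ≈ 20.7604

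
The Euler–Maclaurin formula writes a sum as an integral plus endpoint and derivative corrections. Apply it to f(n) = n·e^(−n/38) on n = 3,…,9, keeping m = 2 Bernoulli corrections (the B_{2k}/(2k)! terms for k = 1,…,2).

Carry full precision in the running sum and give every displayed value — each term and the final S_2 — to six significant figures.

Integral: ∫_3^9 x·e^(−x/38) dx = 30.3690.
Endpoint term: (f(3) + f(9))/2 = (2.77227 + 7.10204)/2 = 4.93715.
Running total after boundary: 35.3062.
k=1: B_{2}/(2)! × [f^{(1)}(9) − f^{(1)}(3)] = 1/12 × (0.602220 − 0.851134) = -0.0207428.
Running total after k=1: 35.2854.
k=2: B_{4}/(4)! × [f^{(3)}(9) − f^{(3)}(3)] = −1/720 × (0.00151001 − 0.00186933) = 4.99057e-07.

S_2 ≈ 35.2854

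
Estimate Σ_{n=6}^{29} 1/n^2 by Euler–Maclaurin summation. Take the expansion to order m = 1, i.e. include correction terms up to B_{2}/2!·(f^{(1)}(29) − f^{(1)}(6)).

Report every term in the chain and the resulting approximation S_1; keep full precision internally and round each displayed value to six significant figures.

The integral term ∫_6^29 1/x^2 dx = 0.132184.
½[f(6) + f(29)] = ½[0.0277778 + 0.00118906] = 0.0144834.
Integral + boundary = 0.146667.
Order-1 term: 1/12 · (-8.20042e-05 − (-0.00925926)) = 0.000764771.

S_1 ≈ 0.147432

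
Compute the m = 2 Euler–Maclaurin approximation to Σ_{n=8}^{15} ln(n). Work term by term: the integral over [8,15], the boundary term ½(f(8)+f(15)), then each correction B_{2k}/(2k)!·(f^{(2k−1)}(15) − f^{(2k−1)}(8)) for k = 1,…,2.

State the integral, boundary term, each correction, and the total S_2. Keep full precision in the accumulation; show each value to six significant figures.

S_2 ≈ 19.3741

∫_8^15 ln(x) dx evaluates to 16.9852.
Endpoint term: (f(8) + f(15))/2 = (2.07944 + 2.70805)/2 = 2.39375.
Running total after boundary: 19.3790.
k=1: B_{2}/(2)! × [f^{(1)}(15) − f^{(1)}(8)] = 1/12 × (0.0666667 − 0.125000) = -0.00486111.
Partial sum through k=1: 19.3741.
k=2: B_{4}/(4)! × [f^{(3)}(15) − f^{(3)}(8)] = −1/720 × (0.000592593 − 0.00390625) = 4.60230e-06.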